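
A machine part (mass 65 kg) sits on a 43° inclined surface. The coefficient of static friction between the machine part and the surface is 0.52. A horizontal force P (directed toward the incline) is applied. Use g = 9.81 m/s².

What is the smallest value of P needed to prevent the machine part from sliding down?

P_min ≈ 177 N

The machine part tends to slide down (tan θ > μ_s), so at the point of impending slip friction acts up-slope at its limit: f = μ_s N.
Perpendicular to the incline: N = m g cos θ + P sin θ.
Along the incline: P cos θ + μ_s N = m g sin θ, i.e. P cos θ + μ_s (m g cos θ + P sin θ) = m g sin θ.
Solving, P (cos θ + μ_s sin θ) = m g (sin θ − μ_s cos θ), so P = 638×0.3017/1.086 = 177 N.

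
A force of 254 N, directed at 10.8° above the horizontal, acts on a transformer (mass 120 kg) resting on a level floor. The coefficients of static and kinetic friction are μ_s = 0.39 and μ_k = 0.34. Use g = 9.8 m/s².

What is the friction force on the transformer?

The vertical component of P reduces the normal force: N = m g − P sin α = 1176 − 47.59 = 1128 N.
The horizontal driving force is P cos α = 249.5 N, so equilibrium needs friction f = 249.5 N.
μ_s N = 0.39 × 1128 = 440.1 N.
Since 249.5 N does not exceed the limit, the transformer stays at rest and f = 250 N.

f ≈ 250 N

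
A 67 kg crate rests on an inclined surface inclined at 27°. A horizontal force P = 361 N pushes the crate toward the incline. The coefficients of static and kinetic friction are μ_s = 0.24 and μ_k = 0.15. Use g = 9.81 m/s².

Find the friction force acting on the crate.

f ≈ 23.3 N (down the incline)

Resolve perpendicular to the incline: N = m g cos θ + P sin θ = 67×9.81×cos 27° + 361×sin 27° = 749.5 N.
Along the incline, the net driving force (taking up-slope positive) is P cos θ − m g sin θ = 321.7 − 298.4 = 23.26 N, so equilibrium requires friction f = -23.26 N (down-slope).
The limit of static friction is μ_s N = 179.9 N.
Since 23.26 N is within the 179.9 N limit, the crate stays put and friction is exactly 23.3 N.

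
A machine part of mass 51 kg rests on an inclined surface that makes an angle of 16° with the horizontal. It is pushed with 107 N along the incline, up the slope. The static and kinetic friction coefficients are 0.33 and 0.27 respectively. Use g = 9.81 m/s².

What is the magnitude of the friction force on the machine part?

f ≈ 30.9 N (up the incline)

Perpendicular to the surface, N = m g cos θ = 51·9.81·cos 16° = 480.9 N.
Parallel to the incline, ΣF = 0 gives f = m g sin θ − P = 137.9 − 107 = 30.9 N (up-slope positive).
The static-friction ceiling is μ_s N = 0.33 × 480.9 = 158.7 N.
Since |30.9| ≤ 158.7 N, static friction is sufficient; f equals the required value, not μ_s N.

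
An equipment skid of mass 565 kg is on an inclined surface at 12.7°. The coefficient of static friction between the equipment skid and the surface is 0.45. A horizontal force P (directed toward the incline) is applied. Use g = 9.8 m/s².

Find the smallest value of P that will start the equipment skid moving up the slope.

P ≈ 4160 N

At impending motion up the slope, friction acts down-slope at its limit: f = μ_s N.
Perpendicular to the incline: N = m g cos θ + P sin θ.
Along the incline: P cos θ = m g sin θ + μ_s N = m g sin θ + μ_s (m g cos θ + P sin θ).
Solving, P (cos θ − μ_s sin θ) = m g (sin θ + μ_s cos θ), so P = 565×9.8×(sin 12.7° + 0.45 cos 12.7°)/(cos 12.7° − 0.45 sin 12.7°) = 5540×0.6588/0.8766 = 4160 N.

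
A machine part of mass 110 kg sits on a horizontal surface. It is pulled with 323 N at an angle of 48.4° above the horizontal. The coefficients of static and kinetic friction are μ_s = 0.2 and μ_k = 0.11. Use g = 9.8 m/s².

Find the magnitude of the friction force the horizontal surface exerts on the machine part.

Vertical equilibrium gives N = m g − P sin α = 836.5 N.
The horizontal driving force is P cos α = 214.4 N, so equilibrium needs friction f = 214.4 N.
μ_s N = 0.2 × 836.5 = 167.3 N.
214.4 > 167.3 N → the machine part slides; f = μ_k N = 0.11×836.5 = 92 N.

f ≈ 92 N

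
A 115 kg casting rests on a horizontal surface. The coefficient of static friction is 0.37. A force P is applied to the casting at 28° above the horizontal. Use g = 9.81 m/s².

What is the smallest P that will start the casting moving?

N = m g − P sin α (the pull lifts the casting).
At impending slip, P cos α = μ_s N = μ_s (m g − P sin α).
Solving: P (cos α + μ_s sin α) = μ_s m g → P = 0.37×1130/(cos 28° + 0.37 sin 28°) = 417/1.057 = 395 N.

P ≈ 395 N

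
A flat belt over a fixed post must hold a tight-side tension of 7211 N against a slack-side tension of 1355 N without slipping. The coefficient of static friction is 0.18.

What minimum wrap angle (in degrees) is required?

T₂/T₁ = e^{μβ} → β = ln(T₂/T₁)/μ.
β = ln(7211/1355)/0.18 = 1.672/0.18 = 9.288 rad.
In degrees: β = 9.288 × 180/π = 532°.

β_min ≈ 532°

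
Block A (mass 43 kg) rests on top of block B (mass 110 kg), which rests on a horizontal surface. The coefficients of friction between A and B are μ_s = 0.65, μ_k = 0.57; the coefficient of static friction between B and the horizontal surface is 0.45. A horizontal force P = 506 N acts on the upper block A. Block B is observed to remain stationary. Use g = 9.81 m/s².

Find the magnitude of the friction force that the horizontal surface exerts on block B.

Between the blocks, N₁ = m_A g = 421.8 N.
Maximum static friction on A from B: μ_s N₁ = 0.65×421.8 = 274.2 N.
Since P = 506 N > 274.2 N, A slides on B; the A–B friction is kinetic: f₁ = μ_k N₁ = 0.57×421.8 = 240 N.
B experiences an equal 240 N forward from A (third law). B is in equilibrium, so the floor supplies f₂ = 240 N of static friction (limit μ_s(m_A+m_B)g = 675.4 N, not exceeded).

f ≈ 240 N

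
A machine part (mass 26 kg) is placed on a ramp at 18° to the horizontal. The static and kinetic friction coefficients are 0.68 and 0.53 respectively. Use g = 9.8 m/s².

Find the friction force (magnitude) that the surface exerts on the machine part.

f ≈ 78.7 N (up the incline)

Normal force: N = m g cos θ = 26 × 9.8 × cos 18° = 242.3 N.
Along the slope the weight component is m g sin θ = 78.74 N; friction must supply exactly this, acting up-slope.
The static-friction ceiling is μ_s N = 0.68 × 242.3 = 164.8 N.
Since |78.74| ≤ 164.8 N, static friction is sufficient; f equals the required value, not μ_s N.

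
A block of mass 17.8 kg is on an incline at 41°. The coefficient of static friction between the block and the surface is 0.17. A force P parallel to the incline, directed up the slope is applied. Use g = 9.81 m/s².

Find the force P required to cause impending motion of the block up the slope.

At impending motion up the slope, friction acts down-slope at its limit: f = μ_s N.
P is parallel to the surface, so N = m g cos θ = 132 N.
Along the incline: P = m g sin θ + μ_s N = 115 + 0.17×132 = 137 N.

P ≈ 137 N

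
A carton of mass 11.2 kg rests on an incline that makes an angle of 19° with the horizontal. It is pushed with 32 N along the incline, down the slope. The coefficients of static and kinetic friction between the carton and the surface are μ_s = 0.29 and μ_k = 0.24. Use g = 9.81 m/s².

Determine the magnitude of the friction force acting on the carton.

Perpendicular to the surface, N = m g cos θ = 11.2·9.81·cos 19° = 103.9 N.
Parallel to the incline, ΣF = 0 gives f = m g sin θ + P = 35.77 + 32 = 67.77 N (up-slope positive).
Static friction can supply at most μ_s N = 30.13 N.
|67.77| exceeds 30.13 N, so the carton slips down-slope; friction is kinetic, f = μ_k N = 0.24×103.9 = 24.9 N.

f ≈ 24.9 N (up the incline)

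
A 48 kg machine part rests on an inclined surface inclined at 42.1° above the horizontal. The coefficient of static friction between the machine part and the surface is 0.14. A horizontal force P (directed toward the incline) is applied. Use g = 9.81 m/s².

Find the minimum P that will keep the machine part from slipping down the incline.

P_min ≈ 319 N

The machine part tends to slide down (tan θ > μ_s), so at the point of impending slip friction acts up-slope at its limit: f = μ_s N.
Perpendicular to the incline: N = m g cos θ + P sin θ.
Along the incline: P cos θ + μ_s N = m g sin θ, i.e. P cos θ + μ_s (m g cos θ + P sin θ) = m g sin θ.
Solving, P (cos θ + μ_s sin θ) = m g (sin θ − μ_s cos θ), so P = 471×0.5666/0.8358 = 319 N.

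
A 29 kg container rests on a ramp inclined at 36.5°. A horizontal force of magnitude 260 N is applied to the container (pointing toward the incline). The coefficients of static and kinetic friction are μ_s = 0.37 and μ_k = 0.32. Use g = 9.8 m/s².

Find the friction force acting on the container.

f ≈ 40 N (down the incline)

Normal direction: N = m g cos θ + P sin θ = 383.1 N.
Along the incline, the net driving force (taking up-slope positive) is P cos θ − m g sin θ = 209 − 169 = 39.95 N, so equilibrium requires friction f = -39.95 N (down-slope).
Maximum static friction: μ_s N = 0.37 × 383.1 = 141.8 N.
|f_req| = 39.95 ≤ 141.8 N → the container is in equilibrium; friction equals the required value.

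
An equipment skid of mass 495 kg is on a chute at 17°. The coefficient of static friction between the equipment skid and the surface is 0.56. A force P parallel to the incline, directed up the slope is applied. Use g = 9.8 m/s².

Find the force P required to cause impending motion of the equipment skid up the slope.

At impending motion up the slope, friction acts down-slope at its limit: f = μ_s N.
P is parallel to the surface, so N = m g cos θ = 4640 N.
Along the incline: P = m g sin θ + μ_s N = 1420 + 0.56×4640 = 4020 N.

P ≈ 4020 N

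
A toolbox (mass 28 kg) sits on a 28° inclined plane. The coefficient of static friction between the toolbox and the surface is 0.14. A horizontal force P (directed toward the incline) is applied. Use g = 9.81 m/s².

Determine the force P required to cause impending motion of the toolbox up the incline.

At impending motion up the slope, friction acts down-slope at its limit: f = μ_s N.
Perpendicular to the incline: N = m g cos θ + P sin θ.
Along the incline: P cos θ = m g sin θ + μ_s N = m g sin θ + μ_s (m g cos θ + P sin θ).
Solving, P (cos θ − μ_s sin θ) = m g (sin θ + μ_s cos θ), so P = 28×9.81×(sin 28° + 0.14 cos 28°)/(cos 28° − 0.14 sin 28°) = 275×0.5931/0.8172 = 199 N.

P ≈ 199 N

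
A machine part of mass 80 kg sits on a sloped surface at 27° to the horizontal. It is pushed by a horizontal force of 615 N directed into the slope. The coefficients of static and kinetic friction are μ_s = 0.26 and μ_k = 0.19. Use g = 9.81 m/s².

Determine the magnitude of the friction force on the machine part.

f ≈ 192 N (down the incline)

Normal direction: N = m g cos θ + P sin θ = 978.5 N.
Along the incline, the net driving force (taking up-slope positive) is P cos θ − m g sin θ = 548 − 356.3 = 191.7 N, so equilibrium requires friction f = -191.7 N (down-slope).
The limit of static friction is μ_s N = 254.4 N.
|f_req| = 191.7 ≤ 254.4 N → the machine part is in equilibrium; friction equals the required value.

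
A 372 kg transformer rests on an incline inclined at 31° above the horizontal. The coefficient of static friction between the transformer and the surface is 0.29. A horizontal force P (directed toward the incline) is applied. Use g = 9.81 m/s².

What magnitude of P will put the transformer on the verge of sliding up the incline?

At impending motion up the slope, friction acts down-slope at its limit: f = μ_s N.
Perpendicular to the incline: N = m g cos θ + P sin θ.
Along the incline: P cos θ = m g sin θ + μ_s N = m g sin θ + μ_s (m g cos θ + P sin θ).
Solving, P (cos θ − μ_s sin θ) = m g (sin θ + μ_s cos θ), so P = 372×9.81×(sin 31° + 0.29 cos 31°)/(cos 31° − 0.29 sin 31°) = 3650×0.7636/0.7078 = 3940 N.

P ≈ 3940 N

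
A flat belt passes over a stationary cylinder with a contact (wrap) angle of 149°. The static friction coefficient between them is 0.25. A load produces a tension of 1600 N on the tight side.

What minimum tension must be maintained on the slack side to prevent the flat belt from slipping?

Capstan equation at impending slip: T_tight/T_slack = e^{μβ}.
β = 149° = 2.601 rad; e^{μβ} = e^{0.25×2.601} = 1.916.
T_slack = T_tight / e^{μβ} = 1600 / 1.916 = 835 N.

T_min ≈ 835 N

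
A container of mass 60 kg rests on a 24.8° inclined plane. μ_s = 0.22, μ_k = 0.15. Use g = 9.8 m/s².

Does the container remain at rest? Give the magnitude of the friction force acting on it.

f ≈ 80.1 N

N = m g cos θ = 534 N.
Down-slope weight component: m g sin θ = 247 N.
μ_s N = 117 N.
247 > 117 N, so it slides; kinetic friction f = μ_k N = 0.15×534 = 80.1 N.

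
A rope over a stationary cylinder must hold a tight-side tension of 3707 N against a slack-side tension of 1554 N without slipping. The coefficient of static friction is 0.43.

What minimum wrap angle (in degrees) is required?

T₂/T₁ = e^{μβ} → β = ln(T₂/T₁)/μ.
β = ln(3707/1554)/0.43 = 0.8694/0.43 = 2.022 rad.
In degrees: β = 2.022 × 180/π = 116°.

β_min ≈ 116°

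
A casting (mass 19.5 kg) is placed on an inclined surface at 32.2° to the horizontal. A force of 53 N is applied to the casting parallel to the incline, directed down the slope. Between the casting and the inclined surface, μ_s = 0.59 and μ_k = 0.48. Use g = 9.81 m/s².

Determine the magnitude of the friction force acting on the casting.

The normal reaction is N = m g cos θ = 161.9 N.
For equilibrium along the incline the friction force must supply f = m g sin θ + P = 101.9 + 53 = 154.9 N (positive meaning up-slope).
Maximum static friction available: μ_s N = 0.59 × 161.9 = 95.5 N.
Since |154.9| > 95.5 N, static friction cannot hold it; the casting slides down the incline and kinetic friction applies: f = μ_k N = 0.48 × 161.9 = 77.7 N.

f ≈ 77.7 N (up the incline)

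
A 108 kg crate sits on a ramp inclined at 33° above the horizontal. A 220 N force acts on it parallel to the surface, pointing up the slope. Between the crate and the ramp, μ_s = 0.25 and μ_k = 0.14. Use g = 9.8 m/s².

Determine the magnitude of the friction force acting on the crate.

Perpendicular to the surface, N = m g cos θ = 108·9.8·cos 33° = 887.6 N.
Parallel to the incline, ΣF = 0 gives f = m g sin θ − P = 576.4 − 220 = 356.4 N (up-slope positive).
The static-friction ceiling is μ_s N = 0.25 × 887.6 = 221.9 N.
Since |356.4| > 221.9 N, static friction cannot hold it; the crate slides down the incline and kinetic friction applies: f = μ_k N = 0.14 × 887.6 = 124 N.

f ≈ 124 N (up the incline)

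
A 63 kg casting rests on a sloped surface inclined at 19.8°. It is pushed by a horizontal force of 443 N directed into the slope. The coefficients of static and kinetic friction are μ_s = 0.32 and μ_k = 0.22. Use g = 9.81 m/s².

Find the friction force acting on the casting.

f ≈ 207 N (down the incline)

Resolve perpendicular to the incline: N = m g cos θ + P sin θ = 63×9.81×cos 19.8° + 443×sin 19.8° = 731.6 N.
Along the incline, the net driving force (taking up-slope positive) is P cos θ − m g sin θ = 416.8 − 209.4 = 207.5 N, so equilibrium requires friction f = -207.5 N (down-slope).
The limit of static friction is μ_s N = 234.1 N.
|f_req| = 207.5 ≤ 234.1 N → the casting is in equilibrium; friction equals the required value.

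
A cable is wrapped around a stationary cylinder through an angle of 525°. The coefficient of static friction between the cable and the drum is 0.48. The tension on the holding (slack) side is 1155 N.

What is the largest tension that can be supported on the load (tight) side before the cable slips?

At impending slip the capstan equation gives T₂/T₁ = e^{μβ} with β in radians.
β = 525° × π/180 = 9.163 rad.
e^{μβ} = e^{0.48×9.163} = 81.31.
T₂ = T₁ · e^{μβ} = 1155 × 81.31 = 93900 N.

T_max ≈ 93900 N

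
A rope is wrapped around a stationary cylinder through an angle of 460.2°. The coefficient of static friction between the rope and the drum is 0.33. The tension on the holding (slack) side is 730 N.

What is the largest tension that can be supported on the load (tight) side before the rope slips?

At impending slip the capstan equation gives T₂/T₁ = e^{μβ} with β in radians.
β = 460.2° × π/180 = 8.032 rad.
e^{μβ} = e^{0.33×8.032} = 14.16.
T₂ = T₁ · e^{μβ} = 730 × 14.16 = 10300 N.

T_max ≈ 10300 N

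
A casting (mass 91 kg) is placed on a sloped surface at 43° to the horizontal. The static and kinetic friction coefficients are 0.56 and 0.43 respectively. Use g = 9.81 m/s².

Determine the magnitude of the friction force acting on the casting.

Perpendicular to the surface, N = m g cos θ = 91·9.81·cos 43° = 652.9 N.
For equilibrium along the incline, friction must balance the weight component: f = m g sin θ = 608.8 N up the slope.
Maximum static friction available: μ_s N = 0.56 × 652.9 = 365.6 N.
|608.8| exceeds 365.6 N, so the casting slips down-slope; friction is kinetic, f = μ_k N = 0.43×652.9 = 281 N.

f ≈ 281 N (up the incline)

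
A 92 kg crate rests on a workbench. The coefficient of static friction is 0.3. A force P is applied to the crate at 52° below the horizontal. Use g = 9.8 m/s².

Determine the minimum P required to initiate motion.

P ≈ 713 N

N = m g + P sin α (the push presses the crate into the workbench).
At impending slip, P cos α = μ_s N = μ_s (m g + P sin α).
Solving: P (cos α − μ_s sin α) = μ_s m g → P = 0.3×902/(cos 52° − 0.3 sin 52°) = 270/0.3793 = 713 N.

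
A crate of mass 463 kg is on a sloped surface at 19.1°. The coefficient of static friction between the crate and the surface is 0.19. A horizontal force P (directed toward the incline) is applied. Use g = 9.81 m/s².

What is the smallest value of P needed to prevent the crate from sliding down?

The crate tends to slide down (tan θ > μ_s), so at the point of impending slip friction acts up-slope at its limit: f = μ_s N.
Perpendicular to the incline: N = m g cos θ + P sin θ.
Along the incline: P cos θ + μ_s N = m g sin θ, i.e. P cos θ + μ_s (m g cos θ + P sin θ) = m g sin θ.
Solving, P (cos θ + μ_s sin θ) = m g (sin θ − μ_s cos θ), so P = 4540×0.1477/1.007 = 666 N.

P_min ≈ 666 N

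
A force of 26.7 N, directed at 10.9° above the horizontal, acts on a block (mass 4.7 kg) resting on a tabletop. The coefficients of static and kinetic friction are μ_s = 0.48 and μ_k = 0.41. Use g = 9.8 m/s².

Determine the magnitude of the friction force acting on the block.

The vertical component of P reduces the normal force: N = m g − P sin α = 46.06 − 5.049 = 41.01 N.
The horizontal driving force is P cos α = 26.22 N, so equilibrium needs friction f = 26.22 N.
μ_s N = 0.48 × 41.01 = 19.69 N.
The required friction exceeds μ_s N, so the block moves and f = μ_k N = 16.8 N.

f ≈ 16.8 N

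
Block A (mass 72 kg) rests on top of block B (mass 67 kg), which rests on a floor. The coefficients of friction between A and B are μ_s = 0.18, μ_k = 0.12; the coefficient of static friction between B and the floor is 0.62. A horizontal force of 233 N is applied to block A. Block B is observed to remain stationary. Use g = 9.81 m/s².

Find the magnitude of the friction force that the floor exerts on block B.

Between the blocks, N₁ = m_A g = 706.3 N.
So the A–B interface can sustain at most μ_s N₁ = 127.1 N of static friction.
P = 233 N exceeds that limit, so A slips over B and the interface friction becomes kinetic: f₁ = μ_k N₁ = 0.12×706.3 = 84.8 N.
By Newton's third law B feels 84.8 N forward from A. With B stationary, the floor's static friction on B balances it: f₂ = 84.8 N (well within μ_s(m_A+m_B)g = 845.4 N).

f ≈ 84.8 N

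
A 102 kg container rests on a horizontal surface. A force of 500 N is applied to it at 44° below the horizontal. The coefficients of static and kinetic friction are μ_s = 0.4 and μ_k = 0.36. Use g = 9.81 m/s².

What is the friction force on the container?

f ≈ 360 N

N = m g + P sin α = 1001 + 500×sin 44° = 1348 N.
Horizontally, friction must balance P cos α = 359.7 N.
The static-friction limit is μ_s N = 539.2 N.
Since 359.7 N does not exceed the limit, the container stays at rest and f = 360 N.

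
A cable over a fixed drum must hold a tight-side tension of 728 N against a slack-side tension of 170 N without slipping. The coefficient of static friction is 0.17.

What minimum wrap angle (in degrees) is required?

β_min ≈ 490°

T₂/T₁ = e^{μβ} → β = ln(T₂/T₁)/μ.
β = ln(728/170)/0.17 = 1.455/0.17 = 8.556 rad.
In degrees: β = 8.556 × 180/π = 490°.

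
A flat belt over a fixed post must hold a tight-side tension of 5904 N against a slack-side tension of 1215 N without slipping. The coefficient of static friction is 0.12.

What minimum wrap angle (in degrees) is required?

T₂/T₁ = e^{μβ} → β = ln(T₂/T₁)/μ.
β = ln(5904/1215)/0.12 = 1.581/0.12 = 13.17 rad.
In degrees: β = 13.17 × 180/π = 755°.

β_min ≈ 755°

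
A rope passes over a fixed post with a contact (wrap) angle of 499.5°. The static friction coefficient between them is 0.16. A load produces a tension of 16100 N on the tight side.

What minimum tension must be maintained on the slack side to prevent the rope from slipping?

T_min ≈ 3990 N

Capstan equation at impending slip: T_tight/T_slack = e^{μβ}.
β = 499.5° = 8.718 rad; e^{μβ} = e^{0.16×8.718} = 4.034.
T_slack = T_tight / e^{μβ} = 16100 / 4.034 = 3990 N.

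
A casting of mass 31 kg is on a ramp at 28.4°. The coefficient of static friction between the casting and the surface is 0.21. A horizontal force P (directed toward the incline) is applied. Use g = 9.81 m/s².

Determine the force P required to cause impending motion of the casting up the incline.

At impending motion up the slope, friction acts down-slope at its limit: f = μ_s N.
Perpendicular to the incline: N = m g cos θ + P sin θ.
Along the incline: P cos θ = m g sin θ + μ_s N = m g sin θ + μ_s (m g cos θ + P sin θ).
Solving, P (cos θ − μ_s sin θ) = m g (sin θ + μ_s cos θ), so P = 31×9.81×(sin 28.4° + 0.21 cos 28.4°)/(cos 28.4° − 0.21 sin 28.4°) = 304×0.6604/0.7798 = 258 N.

P ≈ 258 N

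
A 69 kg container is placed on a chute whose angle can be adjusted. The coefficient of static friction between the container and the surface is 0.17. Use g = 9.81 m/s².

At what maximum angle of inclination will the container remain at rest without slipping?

θ_max ≈ 9.65°

At the slip threshold, m g sin θ = μ_s · m g cos θ, so tan θ = μ_s.
θ_max = arctan(0.17) = 9.65°.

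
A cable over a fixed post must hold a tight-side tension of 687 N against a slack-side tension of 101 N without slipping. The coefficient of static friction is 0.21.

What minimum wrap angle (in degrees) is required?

β_min ≈ 523°

T₂/T₁ = e^{μβ} → β = ln(T₂/T₁)/μ.
β = ln(687/101)/0.21 = 1.917/0.21 = 9.13 rad.
In degrees: β = 9.13 × 180/π = 523°.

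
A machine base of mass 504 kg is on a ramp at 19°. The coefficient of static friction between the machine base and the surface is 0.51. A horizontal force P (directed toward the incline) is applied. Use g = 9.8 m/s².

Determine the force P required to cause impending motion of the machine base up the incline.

At impending motion up the slope, friction acts down-slope at its limit: f = μ_s N.
Perpendicular to the incline: N = m g cos θ + P sin θ.
Along the incline: P cos θ = m g sin θ + μ_s N = m g sin θ + μ_s (m g cos θ + P sin θ).
Solving, P (cos θ − μ_s sin θ) = m g (sin θ + μ_s cos θ), so P = 504×9.8×(sin 19° + 0.51 cos 19°)/(cos 19° − 0.51 sin 19°) = 4940×0.8078/0.7795 = 5120 N.

P ≈ 5120 N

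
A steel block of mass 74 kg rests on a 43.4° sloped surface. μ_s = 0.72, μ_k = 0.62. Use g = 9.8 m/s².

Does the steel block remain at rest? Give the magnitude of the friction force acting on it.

N = m g cos θ = 527 N.
Down-slope weight component: m g sin θ = 498 N.
μ_s N = 379 N.
498 > 379 N, so it slides; kinetic friction f = μ_k N = 0.62×527 = 327 N.

f ≈ 327 N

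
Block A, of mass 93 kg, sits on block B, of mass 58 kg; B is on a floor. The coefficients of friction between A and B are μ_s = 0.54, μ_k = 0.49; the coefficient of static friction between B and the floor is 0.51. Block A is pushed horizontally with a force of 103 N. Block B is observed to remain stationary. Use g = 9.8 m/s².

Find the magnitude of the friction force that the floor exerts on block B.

f ≈ 103 N

Normal force at the A–B interface: N₁ = m_A g = 911.4 N.
So the A–B interface can sustain at most μ_s N₁ = 492.2 N of static friction.
P = 103 N is within that limit, so A and B move together (both at rest); the A–B friction is simply f₁ = P = 103 N.
By Newton's third law B feels 103 N forward from A. With B stationary, the floor's static friction on B balances it: f₂ = 103 N (well within μ_s(m_A+m_B)g = 754.7 N).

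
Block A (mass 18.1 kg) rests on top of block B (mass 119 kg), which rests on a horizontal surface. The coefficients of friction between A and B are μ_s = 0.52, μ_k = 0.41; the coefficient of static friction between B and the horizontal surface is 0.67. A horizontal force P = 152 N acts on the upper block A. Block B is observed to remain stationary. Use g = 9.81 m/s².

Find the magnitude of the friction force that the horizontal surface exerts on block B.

The normal force B exerts on A is simply A's weight, N₁ = 177.6 N.
So the A–B interface can sustain at most μ_s N₁ = 92.33 N of static friction.
Since P = 152 N > 92.33 N, A slides on B; the A–B friction is kinetic: f₁ = μ_k N₁ = 0.41×177.6 = 72.8 N.
B experiences an equal 72.8 N forward from A (third law). B is in equilibrium, so the floor supplies f₂ = 72.8 N of static friction (limit μ_s(m_A+m_B)g = 901.1 N, not exceeded).

f ≈ 72.8 N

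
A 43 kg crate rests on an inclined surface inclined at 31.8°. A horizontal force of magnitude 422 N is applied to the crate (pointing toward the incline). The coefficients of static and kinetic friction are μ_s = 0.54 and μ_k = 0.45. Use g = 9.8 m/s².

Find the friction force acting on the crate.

Normal direction: N = m g cos θ + P sin θ = 580.5 N.
Parallel to the incline: P cos θ − m g sin θ = 358.7 − 222.1 = 136.6 N; the friction needed to balance this is 136.6 N acting down the slope.
The limit of static friction is μ_s N = 313.5 N.
|f_req| = 136.6 ≤ 313.5 N → the crate is in equilibrium; friction equals the required value.

f ≈ 137 N (down the incline)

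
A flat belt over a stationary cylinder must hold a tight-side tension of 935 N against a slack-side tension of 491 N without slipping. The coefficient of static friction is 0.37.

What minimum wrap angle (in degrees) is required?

T₂/T₁ = e^{μβ} → β = ln(T₂/T₁)/μ.
β = ln(935/491)/0.37 = 0.6441/0.37 = 1.741 rad.
In degrees: β = 1.741 × 180/π = 99.7°.

β_min ≈ 99.7°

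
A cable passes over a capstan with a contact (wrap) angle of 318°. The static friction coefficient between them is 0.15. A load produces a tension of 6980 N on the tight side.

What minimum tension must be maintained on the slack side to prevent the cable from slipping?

Capstan equation at impending slip: T_tight/T_slack = e^{μβ}.
β = 318° = 5.55 rad; e^{μβ} = e^{0.15×5.55} = 2.299.
T_slack = T_tight / e^{μβ} = 6980 / 2.299 = 3040 N.

T_min ≈ 3040 N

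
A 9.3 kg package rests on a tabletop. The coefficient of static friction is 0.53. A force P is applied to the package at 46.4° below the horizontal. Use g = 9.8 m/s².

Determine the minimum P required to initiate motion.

P ≈ 158 N

N = m g + P sin α (the push presses the package into the tabletop).
At impending slip, P cos α = μ_s N = μ_s (m g + P sin α).
Solving: P (cos α − μ_s sin α) = μ_s m g → P = 0.53×91.1/(cos 46.4° − 0.53 sin 46.4°) = 48.3/0.3058 = 158 N.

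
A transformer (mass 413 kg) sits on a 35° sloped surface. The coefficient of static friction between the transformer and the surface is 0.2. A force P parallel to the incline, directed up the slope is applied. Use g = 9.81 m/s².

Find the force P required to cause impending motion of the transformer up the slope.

At impending motion up the slope, friction acts down-slope at its limit: f = μ_s N.
P is parallel to the surface, so N = m g cos θ = 3320 N.
Along the incline: P = m g sin θ + μ_s N = 2320 + 0.2×3320 = 2990 N.

P ≈ 2990 N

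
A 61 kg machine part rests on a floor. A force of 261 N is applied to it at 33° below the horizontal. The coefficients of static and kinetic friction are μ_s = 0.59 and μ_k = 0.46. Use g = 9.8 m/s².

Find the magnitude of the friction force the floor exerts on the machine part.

f ≈ 219 N

Vertical equilibrium gives N = m g + P sin α = 740 N.
For equilibrium, f = P cos α = 261×cos 33° = 218.9 N.
μ_s N = 0.59 × 740 = 436.6 N.
Since 218.9 N does not exceed the limit, the machine part stays at rest and f = 219 N.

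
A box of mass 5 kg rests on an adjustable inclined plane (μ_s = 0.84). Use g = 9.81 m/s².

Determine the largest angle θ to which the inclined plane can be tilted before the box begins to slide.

At the slip threshold, m g sin θ = μ_s · m g cos θ, so tan θ = μ_s.
θ_max = arctan(0.84) = 40°.

θ_max ≈ 40°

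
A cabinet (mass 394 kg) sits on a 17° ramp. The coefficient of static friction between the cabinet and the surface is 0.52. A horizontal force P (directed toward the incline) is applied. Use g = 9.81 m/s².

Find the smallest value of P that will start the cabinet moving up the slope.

P ≈ 3790 N

At impending motion up the slope, friction acts down-slope at its limit: f = μ_s N.
Perpendicular to the incline: N = m g cos θ + P sin θ.
Along the incline: P cos θ = m g sin θ + μ_s N = m g sin θ + μ_s (m g cos θ + P sin θ).
Solving, P (cos θ − μ_s sin θ) = m g (sin θ + μ_s cos θ), so P = 394×9.81×(sin 17° + 0.52 cos 17°)/(cos 17° − 0.52 sin 17°) = 3870×0.7897/0.8043 = 3790 N.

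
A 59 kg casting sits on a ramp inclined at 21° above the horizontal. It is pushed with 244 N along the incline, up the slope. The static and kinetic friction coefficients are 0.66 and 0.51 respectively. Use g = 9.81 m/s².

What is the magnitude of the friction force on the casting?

f ≈ 36.6 N (down the incline)

The normal reaction is N = m g cos θ = 540.3 N.
The friction needed for equilibrium is m g sin θ − P = 207.4 − 244 = -36.58 N, measured positive up-slope.
The static-friction ceiling is μ_s N = 0.66 × 540.3 = 356.6 N.
Since |-36.58| ≤ 356.6 N, the casting remains in static equilibrium and friction takes exactly the required value.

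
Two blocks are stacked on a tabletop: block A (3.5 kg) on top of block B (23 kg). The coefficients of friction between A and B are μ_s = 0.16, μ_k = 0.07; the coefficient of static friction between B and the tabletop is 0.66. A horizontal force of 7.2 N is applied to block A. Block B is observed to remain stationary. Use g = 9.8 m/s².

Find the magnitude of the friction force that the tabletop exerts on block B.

f ≈ 2.4 N

Between the blocks, N₁ = m_A g = 34.3 N.
So the A–B interface can sustain at most μ_s N₁ = 5.488 N of static friction.
Since P = 7.2 N > 5.488 N, A slides on B; the A–B friction is kinetic: f₁ = μ_k N₁ = 0.07×34.3 = 2.4 N.
B experiences an equal 2.4 N forward from A (third law). B is in equilibrium, so the floor supplies f₂ = 2.4 N of static friction (limit μ_s(m_A+m_B)g = 171.4 N, not exceeded).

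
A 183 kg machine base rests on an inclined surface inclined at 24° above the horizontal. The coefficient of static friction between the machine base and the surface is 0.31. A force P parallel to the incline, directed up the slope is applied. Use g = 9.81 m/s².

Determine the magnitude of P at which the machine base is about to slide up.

At impending motion up the slope, friction acts down-slope at its limit: f = μ_s N.
P is parallel to the surface, so N = m g cos θ = 1640 N.
Along the incline: P = m g sin θ + μ_s N = 730 + 0.31×1640 = 1240 N.

P ≈ 1240 N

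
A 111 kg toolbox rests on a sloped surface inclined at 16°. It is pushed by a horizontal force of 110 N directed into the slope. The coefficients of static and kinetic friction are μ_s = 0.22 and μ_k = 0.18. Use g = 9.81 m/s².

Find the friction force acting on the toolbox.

f ≈ 194 N (up the incline)

Resolve perpendicular to the incline: N = m g cos θ + P sin θ = 111×9.81×cos 16° + 110×sin 16° = 1077 N.
Parallel to the incline: P cos θ − m g sin θ = 105.7 − 300.1 = -194.4 N; the friction needed to balance this is 194.4 N acting up the slope.
Maximum static friction: μ_s N = 0.22 × 1077 = 237 N.
Since 194.4 N is within the 237 N limit, the toolbox stays put and friction is exactly 194 N.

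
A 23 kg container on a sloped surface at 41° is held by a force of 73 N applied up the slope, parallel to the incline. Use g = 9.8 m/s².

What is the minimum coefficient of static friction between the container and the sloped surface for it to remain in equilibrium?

μ_s,min ≈ 0.44

N = m g cos θ = 170.1 N.
Friction must make up the shortfall along the incline: f = m g sin θ − P = 147.9 − 73 = 74.88 N.
At the threshold f = μ_s N, so μ_s,min = 74.88/170.1 = 0.44.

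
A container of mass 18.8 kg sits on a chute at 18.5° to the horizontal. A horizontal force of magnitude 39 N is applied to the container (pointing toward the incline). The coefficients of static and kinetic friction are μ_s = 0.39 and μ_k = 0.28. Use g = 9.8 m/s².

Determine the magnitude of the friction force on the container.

f ≈ 21.5 N (up the incline)

Resolve perpendicular to the incline: N = m g cos θ + P sin θ = 18.8×9.8×cos 18.5° + 39×sin 18.5° = 187.1 N.
Parallel to the incline: P cos θ − m g sin θ = 36.98 − 58.46 = -21.48 N; the friction needed to balance this is 21.48 N acting up the slope.
The limit of static friction is μ_s N = 72.97 N.
Since 21.48 N is within the 72.97 N limit, the container stays put and friction is exactly 21.5 N.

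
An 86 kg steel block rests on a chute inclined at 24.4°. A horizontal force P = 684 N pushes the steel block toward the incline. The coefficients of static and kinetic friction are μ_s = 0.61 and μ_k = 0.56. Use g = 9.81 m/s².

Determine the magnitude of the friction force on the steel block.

f ≈ 274 N (down the incline)

Resolve perpendicular to the incline: N = m g cos θ + P sin θ = 86×9.81×cos 24.4° + 684×sin 24.4° = 1051 N.
Along the incline, the net driving force (taking up-slope positive) is P cos θ − m g sin θ = 622.9 − 348.5 = 274.4 N, so equilibrium requires friction f = -274.4 N (down-slope).
Maximum static friction: μ_s N = 0.61 × 1051 = 641 N.
|f_req| = 274.4 ≤ 641 N → the steel block is in equilibrium; friction equals the required value.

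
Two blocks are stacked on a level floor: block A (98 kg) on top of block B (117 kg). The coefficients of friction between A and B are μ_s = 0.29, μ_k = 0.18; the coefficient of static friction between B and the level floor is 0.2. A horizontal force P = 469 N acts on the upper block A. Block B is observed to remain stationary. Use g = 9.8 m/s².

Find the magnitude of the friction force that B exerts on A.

f ≈ 173 N

Between the blocks, N₁ = m_A g = 960.4 N.
So the A–B interface can sustain at most μ_s N₁ = 278.5 N of static friction.
P = 469 N exceeds that limit, so A slips over B and the interface friction becomes kinetic: f₁ = μ_k N₁ = 0.18×960.4 = 173 N.
B experiences an equal 173 N forward from A (third law). B is in equilibrium, so the floor supplies f₂ = 173 N of static friction (limit μ_s(m_A+m_B)g = 421.4 N, not exceeded).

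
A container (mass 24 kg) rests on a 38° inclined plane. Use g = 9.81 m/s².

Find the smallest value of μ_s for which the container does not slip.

At the slip threshold m g sin θ = μ_s m g cos θ, so μ_s,min = tan θ.
μ_s,min = tan 38° = 0.781.

μ_s,min ≈ 0.781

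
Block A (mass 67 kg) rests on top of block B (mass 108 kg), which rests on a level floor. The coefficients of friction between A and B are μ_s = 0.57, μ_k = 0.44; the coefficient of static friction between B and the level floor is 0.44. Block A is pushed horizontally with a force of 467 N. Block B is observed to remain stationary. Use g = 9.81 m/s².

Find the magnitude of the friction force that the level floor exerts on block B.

f ≈ 289 N

The normal force B exerts on A is simply A's weight, N₁ = 657.3 N.
So the A–B interface can sustain at most μ_s N₁ = 374.6 N of static friction.
Since P = 467 N > 374.6 N, A slides on B; the A–B friction is kinetic: f₁ = μ_k N₁ = 0.44×657.3 = 289 N.
B experiences an equal 289 N forward from A (third law). B is in equilibrium, so the floor supplies f₂ = 289 N of static friction (limit μ_s(m_A+m_B)g = 755.4 N, not exceeded).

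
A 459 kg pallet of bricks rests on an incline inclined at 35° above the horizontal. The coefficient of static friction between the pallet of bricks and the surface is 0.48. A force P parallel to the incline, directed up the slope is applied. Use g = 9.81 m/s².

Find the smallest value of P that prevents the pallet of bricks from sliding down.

The pallet of bricks tends to slide down (tan θ > μ_s), so at the point of impending slip friction acts up-slope at its limit: f = μ_s N.
P is parallel to the surface, so N = m g cos θ = 3690 N.
Along the incline: P + μ_s N = m g sin θ, so P = 2580 − 0.48×3690 = 812 N.

P_min ≈ 812 N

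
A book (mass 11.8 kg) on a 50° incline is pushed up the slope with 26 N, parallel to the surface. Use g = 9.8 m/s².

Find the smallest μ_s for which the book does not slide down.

N = m g cos θ = 74.33 N.
Friction must make up the shortfall along the incline: f = m g sin θ − P = 88.59 − 26 = 62.59 N.
At the threshold f = μ_s N, so μ_s,min = 62.59/74.33 = 0.842.

μ_s,min ≈ 0.842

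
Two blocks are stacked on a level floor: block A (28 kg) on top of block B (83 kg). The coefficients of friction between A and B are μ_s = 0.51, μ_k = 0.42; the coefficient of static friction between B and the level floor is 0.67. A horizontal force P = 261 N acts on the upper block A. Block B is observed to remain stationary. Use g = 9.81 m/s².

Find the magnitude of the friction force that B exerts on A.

Normal force at the A–B interface: N₁ = m_A g = 274.7 N.
So the A–B interface can sustain at most μ_s N₁ = 140.1 N of static friction.
Since P = 261 N > 140.1 N, A slides on B; the A–B friction is kinetic: f₁ = μ_k N₁ = 0.42×274.7 = 115 N.
B experiences an equal 115 N forward from A (third law). B is in equilibrium, so the floor supplies f₂ = 115 N of static friction (limit μ_s(m_A+m_B)g = 729.6 N, not exceeded).

f ≈ 115 N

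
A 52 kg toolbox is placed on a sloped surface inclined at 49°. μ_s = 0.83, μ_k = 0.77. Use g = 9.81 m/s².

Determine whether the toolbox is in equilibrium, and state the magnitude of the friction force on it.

N = m g cos θ = 335 N.
Down-slope weight component: m g sin θ = 385 N.
μ_s N = 278 N.
385 > 278 N, so it slides; kinetic friction f = μ_k N = 0.77×335 = 258 N.

f ≈ 258 N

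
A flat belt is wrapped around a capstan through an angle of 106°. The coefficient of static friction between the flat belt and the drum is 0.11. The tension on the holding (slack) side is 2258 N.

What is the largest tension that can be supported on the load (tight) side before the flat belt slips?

T_max ≈ 2770 N

At impending slip the capstan equation gives T₂/T₁ = e^{μβ} with β in radians.
β = 106° × π/180 = 1.85 rad.
e^{μβ} = e^{0.11×1.85} = 1.226.
T₂ = T₁ · e^{μβ} = 2258 × 1.226 = 2770 N.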